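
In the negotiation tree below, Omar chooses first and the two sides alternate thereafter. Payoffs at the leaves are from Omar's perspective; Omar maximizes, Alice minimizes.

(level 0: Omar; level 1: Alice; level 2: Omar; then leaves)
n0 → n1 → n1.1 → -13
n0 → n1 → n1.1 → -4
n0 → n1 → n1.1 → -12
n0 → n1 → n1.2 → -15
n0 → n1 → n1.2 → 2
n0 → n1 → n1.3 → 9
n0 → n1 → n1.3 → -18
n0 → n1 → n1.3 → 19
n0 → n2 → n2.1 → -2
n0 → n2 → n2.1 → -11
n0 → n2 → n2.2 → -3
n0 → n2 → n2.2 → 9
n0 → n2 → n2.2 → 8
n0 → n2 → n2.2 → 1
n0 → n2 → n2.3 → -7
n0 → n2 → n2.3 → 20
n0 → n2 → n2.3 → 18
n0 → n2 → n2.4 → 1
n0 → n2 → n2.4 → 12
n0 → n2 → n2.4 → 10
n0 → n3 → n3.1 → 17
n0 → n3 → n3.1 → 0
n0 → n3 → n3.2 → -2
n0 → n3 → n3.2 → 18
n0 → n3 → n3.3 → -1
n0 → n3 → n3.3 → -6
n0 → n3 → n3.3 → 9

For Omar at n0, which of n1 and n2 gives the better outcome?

n2

n1.1 (Omar): max(-13, -4, -12) = -4
n1.2 (Omar): max(-15, 2) = 2
n1.3 (Omar): max(9, -18, 19) = 19
n1 (Alice): min(-4, 2, 19) = -4
n2.1 (Omar): max(-2, -11) = -2
n2.2 (Omar): max(-3, 9, 8, 1) = 9
n2.3 (Omar): max(-7, 20, 18) = 20
n2.4 (Omar): max(1, 12, 10) = 12
n2 (Alice): min(-2, 9, 20, 12) = -2
Omar prefers the higher value; n1=-4, n2=-2. n2 is better since -2 > -4.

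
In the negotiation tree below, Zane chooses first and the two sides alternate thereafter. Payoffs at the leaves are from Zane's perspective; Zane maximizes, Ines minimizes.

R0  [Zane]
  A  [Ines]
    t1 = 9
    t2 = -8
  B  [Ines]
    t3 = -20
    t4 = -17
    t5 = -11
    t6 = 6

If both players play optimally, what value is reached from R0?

-8

A (Ines): min(9, -8) = -8
B (Ines): min(-20, -17, -11, 6) = -20
R0 (Zane): max(-8, -20) = -8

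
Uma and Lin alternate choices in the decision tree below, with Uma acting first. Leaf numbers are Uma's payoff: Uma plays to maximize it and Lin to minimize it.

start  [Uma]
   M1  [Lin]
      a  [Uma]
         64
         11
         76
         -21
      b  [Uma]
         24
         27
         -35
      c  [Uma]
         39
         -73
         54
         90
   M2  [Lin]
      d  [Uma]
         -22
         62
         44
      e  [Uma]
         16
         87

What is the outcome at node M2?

d (Uma): max(-22, 62, 44) = 62
e (Uma): max(16, 87) = 87
M2 (Lin): min(62, 87) = 62

62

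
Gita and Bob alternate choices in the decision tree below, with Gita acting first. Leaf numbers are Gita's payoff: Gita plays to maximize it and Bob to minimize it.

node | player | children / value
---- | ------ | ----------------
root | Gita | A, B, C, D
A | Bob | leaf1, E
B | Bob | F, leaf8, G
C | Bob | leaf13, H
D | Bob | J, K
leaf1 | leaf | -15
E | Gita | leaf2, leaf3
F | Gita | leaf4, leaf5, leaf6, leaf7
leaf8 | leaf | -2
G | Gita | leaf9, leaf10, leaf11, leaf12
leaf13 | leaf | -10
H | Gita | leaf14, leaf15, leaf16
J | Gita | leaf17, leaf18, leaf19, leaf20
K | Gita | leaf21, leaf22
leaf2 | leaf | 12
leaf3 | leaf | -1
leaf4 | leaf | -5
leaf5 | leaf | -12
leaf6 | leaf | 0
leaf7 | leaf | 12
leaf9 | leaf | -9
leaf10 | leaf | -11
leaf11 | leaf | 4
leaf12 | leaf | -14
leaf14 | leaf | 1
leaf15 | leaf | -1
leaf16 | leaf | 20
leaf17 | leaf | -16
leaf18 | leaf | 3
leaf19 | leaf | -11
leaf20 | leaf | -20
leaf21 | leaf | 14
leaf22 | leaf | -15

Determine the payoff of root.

3

E (Gita): max(12, -1) = 12
A (Bob): min(-15, 12) = -15
F (Gita): max(-5, -12, 0, 12) = 12
G (Gita): max(-9, -11, 4, -14) = 4
B (Bob): min(12, -2, 4) = -2
H (Gita): max(1, -1, 20) = 20
C (Bob): min(-10, 20) = -10
J (Gita): max(-16, 3, -11, -20) = 3
K (Gita): max(14, -15) = 14
D (Bob): min(3, 14) = 3
root (Gita): max(-15, -2, -10, 3) = 3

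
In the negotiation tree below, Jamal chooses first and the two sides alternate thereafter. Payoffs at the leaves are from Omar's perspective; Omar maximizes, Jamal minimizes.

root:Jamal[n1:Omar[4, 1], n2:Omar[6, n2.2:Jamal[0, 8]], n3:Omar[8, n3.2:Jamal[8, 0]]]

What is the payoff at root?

n1 (Omar): max(4, 1) = 4
n2.2 (Jamal): min(0, 8) = 0
n2 (Omar): max(6, 0) = 6
n3.2 (Jamal): min(8, 0) = 0
n3 (Omar): max(8, 0) = 8
root (Jamal): min(4, 6, 8) = 4

4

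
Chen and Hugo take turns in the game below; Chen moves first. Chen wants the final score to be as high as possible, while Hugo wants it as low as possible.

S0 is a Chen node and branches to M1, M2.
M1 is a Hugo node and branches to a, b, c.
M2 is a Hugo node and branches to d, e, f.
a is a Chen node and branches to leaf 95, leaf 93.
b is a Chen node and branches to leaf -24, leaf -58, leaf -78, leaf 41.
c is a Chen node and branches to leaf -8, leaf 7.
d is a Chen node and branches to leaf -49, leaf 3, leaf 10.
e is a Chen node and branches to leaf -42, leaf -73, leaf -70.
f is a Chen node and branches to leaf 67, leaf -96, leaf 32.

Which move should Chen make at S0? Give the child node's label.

a (Chen): max(95, 93) = 95
b (Chen): max(-24, -58, -78, 41) = 41
c (Chen): max(-8, 7) = 7
M1 (Hugo): min(95, 41, 7) = 7
d (Chen): max(-49, 3, 10) = 10
e (Chen): max(-42, -73, -70) = -42
f (Chen): max(67, -96, 32) = 67
M2 (Hugo): min(10, -42, 67) = -42
S0 (Chen): max(7, -42) = 7
Chen at S0 wants the highest of {M1=7, M2=-42}, so chooses M1.

M1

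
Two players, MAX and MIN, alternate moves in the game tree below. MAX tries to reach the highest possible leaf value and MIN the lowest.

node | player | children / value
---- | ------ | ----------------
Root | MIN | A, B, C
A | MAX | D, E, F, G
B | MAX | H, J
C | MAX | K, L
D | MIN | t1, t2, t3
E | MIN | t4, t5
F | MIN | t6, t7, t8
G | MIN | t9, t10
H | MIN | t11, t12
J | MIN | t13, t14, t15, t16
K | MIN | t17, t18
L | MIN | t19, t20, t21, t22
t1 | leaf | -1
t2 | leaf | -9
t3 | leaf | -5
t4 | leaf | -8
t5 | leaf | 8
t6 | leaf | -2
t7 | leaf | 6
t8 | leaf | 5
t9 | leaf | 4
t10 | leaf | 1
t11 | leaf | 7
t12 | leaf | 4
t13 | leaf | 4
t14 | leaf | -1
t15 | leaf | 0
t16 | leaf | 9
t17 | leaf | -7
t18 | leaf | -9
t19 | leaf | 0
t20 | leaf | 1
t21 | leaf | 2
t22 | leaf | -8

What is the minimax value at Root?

D (MIN): min(-1, -9, -5) = -9
E (MIN): min(-8, 8) = -8
F (MIN): min(-2, 6, 5) = -2
G (MIN): min(4, 1) = 1
A (MAX): max(-9, -8, -2, 1) = 1
H (MIN): min(7, 4) = 4
J (MIN): min(4, -1, 0, 9) = -1
B (MAX): max(4, -1) = 4
K (MIN): min(-7, -9) = -9
L (MIN): min(0, 1, 2, -8) = -8
C (MAX): max(-9, -8) = -8
Root (MIN): min(1, 4, -8) = -8

-8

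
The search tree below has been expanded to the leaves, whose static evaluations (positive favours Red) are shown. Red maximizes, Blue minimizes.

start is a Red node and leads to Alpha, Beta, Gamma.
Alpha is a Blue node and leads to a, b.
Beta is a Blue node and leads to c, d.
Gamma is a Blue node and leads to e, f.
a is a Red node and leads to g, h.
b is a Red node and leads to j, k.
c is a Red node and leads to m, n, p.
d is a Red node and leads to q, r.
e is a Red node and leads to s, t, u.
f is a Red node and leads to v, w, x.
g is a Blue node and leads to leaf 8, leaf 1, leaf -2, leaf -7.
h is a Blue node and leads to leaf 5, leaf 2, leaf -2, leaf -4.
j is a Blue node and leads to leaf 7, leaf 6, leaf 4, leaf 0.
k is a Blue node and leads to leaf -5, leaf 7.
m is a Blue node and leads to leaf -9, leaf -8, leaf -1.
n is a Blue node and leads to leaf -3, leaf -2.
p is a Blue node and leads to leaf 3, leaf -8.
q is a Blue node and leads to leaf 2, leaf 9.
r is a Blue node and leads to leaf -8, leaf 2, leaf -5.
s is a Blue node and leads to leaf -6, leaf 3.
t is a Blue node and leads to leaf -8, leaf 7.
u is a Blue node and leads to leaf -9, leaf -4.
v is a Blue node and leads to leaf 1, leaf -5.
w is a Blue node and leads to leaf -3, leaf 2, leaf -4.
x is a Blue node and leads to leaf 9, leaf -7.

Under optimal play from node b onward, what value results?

j (Blue): min(7, 6, 4, 0) = 0
k (Blue): min(-5, 7) = -5
b (Red): max(0, -5) = 0

0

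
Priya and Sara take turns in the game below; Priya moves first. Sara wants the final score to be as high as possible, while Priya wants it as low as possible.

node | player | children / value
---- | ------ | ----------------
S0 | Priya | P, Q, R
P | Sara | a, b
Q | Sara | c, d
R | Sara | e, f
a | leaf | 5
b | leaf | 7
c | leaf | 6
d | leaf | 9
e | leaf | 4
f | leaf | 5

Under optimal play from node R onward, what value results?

5

R (Sara): max(4, 5) = 5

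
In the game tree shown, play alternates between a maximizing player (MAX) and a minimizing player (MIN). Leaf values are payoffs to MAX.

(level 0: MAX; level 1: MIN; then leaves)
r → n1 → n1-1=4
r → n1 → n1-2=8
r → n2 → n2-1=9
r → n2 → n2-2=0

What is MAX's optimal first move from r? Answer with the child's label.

n1

n1 (MIN): min(4, 8) = 4
n2 (MIN): min(9, 0) = 0
r (MAX): max(4, 0) = 4
MAX at r wants the highest of {n1=4, n2=0}, so chooses n1.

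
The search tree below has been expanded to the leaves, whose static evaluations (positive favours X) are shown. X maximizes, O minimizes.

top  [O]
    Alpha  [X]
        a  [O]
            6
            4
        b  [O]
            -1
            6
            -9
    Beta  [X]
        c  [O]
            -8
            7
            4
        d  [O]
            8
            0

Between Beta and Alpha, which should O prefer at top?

c (O): min(-8, 7, 4) = -8
d (O): min(8, 0) = 0
Beta (X): max(-8, 0) = 0
a (O): min(6, 4) = 4
b (O): min(-1, 6, -9) = -9
Alpha (X): max(4, -9) = 4
O prefers the lower value; Beta=0, Alpha=4. Beta is better since 0 < 4.

Beta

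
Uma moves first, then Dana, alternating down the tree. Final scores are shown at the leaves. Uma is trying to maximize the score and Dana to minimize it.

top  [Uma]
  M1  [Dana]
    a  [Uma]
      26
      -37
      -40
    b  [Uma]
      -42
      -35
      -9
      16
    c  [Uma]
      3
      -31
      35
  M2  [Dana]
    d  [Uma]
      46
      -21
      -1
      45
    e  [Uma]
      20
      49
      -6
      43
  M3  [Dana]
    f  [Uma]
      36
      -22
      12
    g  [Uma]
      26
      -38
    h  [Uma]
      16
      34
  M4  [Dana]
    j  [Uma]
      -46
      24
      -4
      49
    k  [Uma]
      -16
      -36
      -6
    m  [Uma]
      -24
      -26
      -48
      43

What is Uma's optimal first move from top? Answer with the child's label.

M2

a (Uma): max(26, -37, -40) = 26
b (Uma): max(-42, -35, -9, 16) = 16
c (Uma): max(3, -31, 35) = 35
M1 (Dana): min(26, 16, 35) = 16
d (Uma): max(46, -21, -1, 45) = 46
e (Uma): max(20, 49, -6, 43) = 49
M2 (Dana): min(46, 49) = 46
f (Uma): max(36, -22, 12) = 36
g (Uma): max(26, -38) = 26
h (Uma): max(16, 34) = 34
M3 (Dana): min(36, 26, 34) = 26
j (Uma): max(-46, 24, -4, 49) = 49
k (Uma): max(-16, -36, -6) = -6
m (Uma): max(-24, -26, -48, 43) = 43
M4 (Dana): min(49, -6, 43) = -6
top (Uma): max(16, 46, 26, -6) = 46
Uma at top wants the highest of {M1=16, M2=46, M3=26, M4=-6}, so chooses M2.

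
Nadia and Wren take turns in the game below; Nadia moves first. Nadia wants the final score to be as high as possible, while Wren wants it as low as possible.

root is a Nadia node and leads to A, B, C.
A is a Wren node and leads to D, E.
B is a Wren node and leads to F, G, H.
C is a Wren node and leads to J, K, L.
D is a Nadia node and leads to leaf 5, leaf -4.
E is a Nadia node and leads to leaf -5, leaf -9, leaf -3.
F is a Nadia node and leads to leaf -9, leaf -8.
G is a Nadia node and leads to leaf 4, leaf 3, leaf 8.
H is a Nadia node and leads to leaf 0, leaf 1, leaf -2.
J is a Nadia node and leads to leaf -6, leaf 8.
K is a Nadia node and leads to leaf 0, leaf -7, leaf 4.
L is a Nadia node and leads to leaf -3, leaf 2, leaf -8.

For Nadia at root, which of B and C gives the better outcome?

F (Nadia): max(-9, -8) = -8
G (Nadia): max(4, 3, 8) = 8
H (Nadia): max(0, 1, -2) = 1
B (Wren): min(-8, 8, 1) = -8
J (Nadia): max(-6, 8) = 8
K (Nadia): max(0, -7, 4) = 4
L (Nadia): max(-3, 2, -8) = 2
C (Wren): min(8, 4, 2) = 2
Nadia prefers the higher value; B=-8, C=2. C is better since 2 > -8.

C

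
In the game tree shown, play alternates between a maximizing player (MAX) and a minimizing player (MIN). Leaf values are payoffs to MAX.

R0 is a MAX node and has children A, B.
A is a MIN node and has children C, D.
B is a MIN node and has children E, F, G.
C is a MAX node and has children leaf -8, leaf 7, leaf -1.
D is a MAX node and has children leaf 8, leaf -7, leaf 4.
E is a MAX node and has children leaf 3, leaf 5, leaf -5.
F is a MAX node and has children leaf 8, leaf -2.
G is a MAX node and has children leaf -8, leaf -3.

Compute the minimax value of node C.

C (MAX): max(-8, 7, -1) = 7

7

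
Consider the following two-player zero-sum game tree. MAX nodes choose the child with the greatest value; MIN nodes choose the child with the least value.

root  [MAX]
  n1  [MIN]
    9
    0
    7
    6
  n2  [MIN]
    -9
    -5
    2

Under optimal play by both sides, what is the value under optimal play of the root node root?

n1 (MIN): min(9, 0, 7, 6) = 0
n2 (MIN): min(-9, -5, 2) = -9
root (MAX): max(0, -9) = 0

0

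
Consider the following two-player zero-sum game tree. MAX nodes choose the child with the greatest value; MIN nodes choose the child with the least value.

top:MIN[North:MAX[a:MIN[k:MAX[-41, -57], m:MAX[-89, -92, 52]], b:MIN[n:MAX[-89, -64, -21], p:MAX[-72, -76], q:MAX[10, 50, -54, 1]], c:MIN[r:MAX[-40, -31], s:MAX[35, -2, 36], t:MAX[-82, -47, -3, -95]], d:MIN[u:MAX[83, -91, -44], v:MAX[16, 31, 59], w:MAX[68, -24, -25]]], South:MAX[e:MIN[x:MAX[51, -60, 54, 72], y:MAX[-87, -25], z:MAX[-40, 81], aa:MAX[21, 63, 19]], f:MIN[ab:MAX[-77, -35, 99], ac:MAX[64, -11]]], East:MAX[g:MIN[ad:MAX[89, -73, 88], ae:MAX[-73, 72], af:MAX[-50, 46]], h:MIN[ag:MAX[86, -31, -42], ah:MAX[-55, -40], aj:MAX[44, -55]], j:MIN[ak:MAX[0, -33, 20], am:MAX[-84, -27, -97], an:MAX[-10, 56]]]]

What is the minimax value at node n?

-21

n (MAX): max(-89, -64, -21) = -21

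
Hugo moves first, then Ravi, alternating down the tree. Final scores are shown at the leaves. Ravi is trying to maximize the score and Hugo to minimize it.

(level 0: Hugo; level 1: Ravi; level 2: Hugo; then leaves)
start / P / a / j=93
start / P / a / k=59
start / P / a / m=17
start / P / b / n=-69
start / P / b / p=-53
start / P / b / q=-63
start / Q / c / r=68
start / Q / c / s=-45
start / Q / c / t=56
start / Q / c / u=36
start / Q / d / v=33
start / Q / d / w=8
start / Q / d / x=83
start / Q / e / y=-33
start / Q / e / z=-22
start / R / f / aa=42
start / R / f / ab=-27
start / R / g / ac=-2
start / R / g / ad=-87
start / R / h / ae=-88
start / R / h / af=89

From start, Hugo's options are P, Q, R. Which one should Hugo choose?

a (Hugo): min(93, 59, 17) = 17
b (Hugo): min(-69, -53, -63) = -69
P (Ravi): max(17, -69) = 17
c (Hugo): min(68, -45, 56, 36) = -45
d (Hugo): min(33, 8, 83) = 8
e (Hugo): min(-33, -22) = -33
Q (Ravi): max(-45, 8, -33) = 8
f (Hugo): min(42, -27) = -27
g (Hugo): min(-2, -87) = -87
h (Hugo): min(-88, 89) = -88
R (Ravi): max(-27, -87, -88) = -27
start (Hugo): min(17, 8, -27) = -27
Hugo at start wants the lowest of {P=17, Q=8, R=-27}, so chooses R.

R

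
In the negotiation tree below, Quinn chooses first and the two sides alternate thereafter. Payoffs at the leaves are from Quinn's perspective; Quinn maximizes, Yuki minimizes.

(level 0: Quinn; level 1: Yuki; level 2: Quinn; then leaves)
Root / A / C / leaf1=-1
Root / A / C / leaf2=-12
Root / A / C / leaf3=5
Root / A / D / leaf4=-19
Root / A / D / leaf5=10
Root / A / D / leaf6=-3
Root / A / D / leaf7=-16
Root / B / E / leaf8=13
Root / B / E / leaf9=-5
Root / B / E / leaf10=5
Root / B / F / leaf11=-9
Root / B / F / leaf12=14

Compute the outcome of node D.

D (Quinn): max(-19, 10, -3, -16) = 10

10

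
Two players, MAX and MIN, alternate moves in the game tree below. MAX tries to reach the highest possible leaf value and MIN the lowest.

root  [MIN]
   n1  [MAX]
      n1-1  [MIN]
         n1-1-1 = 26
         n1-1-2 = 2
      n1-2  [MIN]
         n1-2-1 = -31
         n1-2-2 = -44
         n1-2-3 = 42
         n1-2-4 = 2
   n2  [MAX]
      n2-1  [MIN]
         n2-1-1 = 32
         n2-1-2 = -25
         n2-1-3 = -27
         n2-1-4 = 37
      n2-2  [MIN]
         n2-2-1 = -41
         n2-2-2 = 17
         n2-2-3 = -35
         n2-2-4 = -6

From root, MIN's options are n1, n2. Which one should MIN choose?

n1-1 (MIN): min(26, 2) = 2
n1-2 (MIN): min(-31, -44, 42, 2) = -44
n1 (MAX): max(2, -44) = 2
n2-1 (MIN): min(32, -25, -27, 37) = -27
n2-2 (MIN): min(-41, 17, -35, -6) = -41
n2 (MAX): max(-27, -41) = -27
root (MIN): min(2, -27) = -27
MIN at root wants the lowest of {n1=2, n2=-27}, so chooses n2.

n2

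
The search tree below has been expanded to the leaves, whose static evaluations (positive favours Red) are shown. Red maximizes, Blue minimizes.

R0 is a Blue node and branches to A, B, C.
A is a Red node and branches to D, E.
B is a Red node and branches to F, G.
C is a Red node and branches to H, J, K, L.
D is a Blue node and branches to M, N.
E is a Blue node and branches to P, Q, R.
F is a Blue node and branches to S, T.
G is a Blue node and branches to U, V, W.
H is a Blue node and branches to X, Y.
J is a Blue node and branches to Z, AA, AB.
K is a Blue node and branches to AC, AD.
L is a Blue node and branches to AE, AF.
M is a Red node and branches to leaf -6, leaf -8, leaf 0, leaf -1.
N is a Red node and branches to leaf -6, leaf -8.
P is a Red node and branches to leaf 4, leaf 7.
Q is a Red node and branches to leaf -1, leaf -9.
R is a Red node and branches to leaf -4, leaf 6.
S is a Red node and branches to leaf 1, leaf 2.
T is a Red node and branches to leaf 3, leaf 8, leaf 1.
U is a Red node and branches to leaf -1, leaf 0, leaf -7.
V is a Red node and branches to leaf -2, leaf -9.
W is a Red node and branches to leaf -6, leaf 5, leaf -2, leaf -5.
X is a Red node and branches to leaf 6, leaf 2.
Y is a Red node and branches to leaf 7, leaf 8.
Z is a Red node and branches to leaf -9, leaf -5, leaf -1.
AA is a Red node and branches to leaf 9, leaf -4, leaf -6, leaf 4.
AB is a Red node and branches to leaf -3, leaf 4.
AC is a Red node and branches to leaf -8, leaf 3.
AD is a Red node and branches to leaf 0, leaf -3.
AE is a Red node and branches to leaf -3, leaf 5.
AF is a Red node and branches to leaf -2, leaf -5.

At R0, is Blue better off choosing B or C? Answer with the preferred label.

B

S (Red): max(1, 2) = 2
T (Red): max(3, 8, 1) = 8
F (Blue): min(2, 8) = 2
U (Red): max(-1, 0, -7) = 0
V (Red): max(-2, -9) = -2
W (Red): max(-6, 5, -2, -5) = 5
G (Blue): min(0, -2, 5) = -2
B (Red): max(2, -2) = 2
X (Red): max(6, 2) = 6
Y (Red): max(7, 8) = 8
H (Blue): min(6, 8) = 6
Z (Red): max(-9, -5, -1) = -1
AA (Red): max(9, -4, -6, 4) = 9
AB (Red): max(-3, 4) = 4
J (Blue): min(-1, 9, 4) = -1
AC (Red): max(-8, 3) = 3
AD (Red): max(0, -3) = 0
K (Blue): min(3, 0) = 0
AE (Red): max(-3, 5) = 5
AF (Red): max(-2, -5) = -2
L (Blue): min(5, -2) = -2
C (Red): max(6, -1, 0, -2) = 6
Blue prefers the lower value; B=2, C=6. B is better since 2 < 6.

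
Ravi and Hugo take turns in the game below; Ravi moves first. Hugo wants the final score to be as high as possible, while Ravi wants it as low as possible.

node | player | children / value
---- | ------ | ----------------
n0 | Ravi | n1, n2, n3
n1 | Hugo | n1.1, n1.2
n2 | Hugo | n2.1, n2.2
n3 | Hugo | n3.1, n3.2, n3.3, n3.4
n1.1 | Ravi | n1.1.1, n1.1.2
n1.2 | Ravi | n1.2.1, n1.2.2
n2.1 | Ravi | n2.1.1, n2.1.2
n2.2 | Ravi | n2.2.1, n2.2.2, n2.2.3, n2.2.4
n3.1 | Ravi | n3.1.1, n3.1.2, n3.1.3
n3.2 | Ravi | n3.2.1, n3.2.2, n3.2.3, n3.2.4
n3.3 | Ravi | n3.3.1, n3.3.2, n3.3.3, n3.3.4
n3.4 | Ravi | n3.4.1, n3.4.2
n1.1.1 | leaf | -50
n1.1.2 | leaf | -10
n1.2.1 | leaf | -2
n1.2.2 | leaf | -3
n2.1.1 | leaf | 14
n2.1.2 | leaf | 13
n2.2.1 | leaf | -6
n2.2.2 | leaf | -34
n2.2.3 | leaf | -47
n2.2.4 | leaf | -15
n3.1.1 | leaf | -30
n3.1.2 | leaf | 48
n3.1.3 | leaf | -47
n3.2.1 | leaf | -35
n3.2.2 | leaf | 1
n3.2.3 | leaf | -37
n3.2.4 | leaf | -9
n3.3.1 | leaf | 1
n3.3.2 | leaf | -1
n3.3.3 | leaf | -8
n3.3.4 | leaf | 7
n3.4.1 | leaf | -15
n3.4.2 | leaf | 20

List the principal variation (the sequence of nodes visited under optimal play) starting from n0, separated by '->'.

n1.1 (Ravi): min(-50, -10) = -50
n1.2 (Ravi): min(-2, -3) = -3
n1 (Hugo): max(-50, -3) = -3
n2.1 (Ravi): min(14, 13) = 13
n2.2 (Ravi): min(-6, -34, -47, -15) = -47
n2 (Hugo): max(13, -47) = 13
n3.1 (Ravi): min(-30, 48, -47) = -47
n3.2 (Ravi): min(-35, 1, -37, -9) = -37
n3.3 (Ravi): min(1, -1, -8, 7) = -8
n3.4 (Ravi): min(-15, 20) = -15
n3 (Hugo): max(-47, -37, -8, -15) = -8
n0 (Ravi): min(-3, 13, -8) = -8
At n0, Ravi picks n3 (lowest: -8).
At n3, Hugo picks n3.3 (highest: -8).
At n3.3, Ravi picks n3.3.3 (lowest: -8).
Terminal value -8.

n0 -> n3 -> n3.3 -> n3.3.3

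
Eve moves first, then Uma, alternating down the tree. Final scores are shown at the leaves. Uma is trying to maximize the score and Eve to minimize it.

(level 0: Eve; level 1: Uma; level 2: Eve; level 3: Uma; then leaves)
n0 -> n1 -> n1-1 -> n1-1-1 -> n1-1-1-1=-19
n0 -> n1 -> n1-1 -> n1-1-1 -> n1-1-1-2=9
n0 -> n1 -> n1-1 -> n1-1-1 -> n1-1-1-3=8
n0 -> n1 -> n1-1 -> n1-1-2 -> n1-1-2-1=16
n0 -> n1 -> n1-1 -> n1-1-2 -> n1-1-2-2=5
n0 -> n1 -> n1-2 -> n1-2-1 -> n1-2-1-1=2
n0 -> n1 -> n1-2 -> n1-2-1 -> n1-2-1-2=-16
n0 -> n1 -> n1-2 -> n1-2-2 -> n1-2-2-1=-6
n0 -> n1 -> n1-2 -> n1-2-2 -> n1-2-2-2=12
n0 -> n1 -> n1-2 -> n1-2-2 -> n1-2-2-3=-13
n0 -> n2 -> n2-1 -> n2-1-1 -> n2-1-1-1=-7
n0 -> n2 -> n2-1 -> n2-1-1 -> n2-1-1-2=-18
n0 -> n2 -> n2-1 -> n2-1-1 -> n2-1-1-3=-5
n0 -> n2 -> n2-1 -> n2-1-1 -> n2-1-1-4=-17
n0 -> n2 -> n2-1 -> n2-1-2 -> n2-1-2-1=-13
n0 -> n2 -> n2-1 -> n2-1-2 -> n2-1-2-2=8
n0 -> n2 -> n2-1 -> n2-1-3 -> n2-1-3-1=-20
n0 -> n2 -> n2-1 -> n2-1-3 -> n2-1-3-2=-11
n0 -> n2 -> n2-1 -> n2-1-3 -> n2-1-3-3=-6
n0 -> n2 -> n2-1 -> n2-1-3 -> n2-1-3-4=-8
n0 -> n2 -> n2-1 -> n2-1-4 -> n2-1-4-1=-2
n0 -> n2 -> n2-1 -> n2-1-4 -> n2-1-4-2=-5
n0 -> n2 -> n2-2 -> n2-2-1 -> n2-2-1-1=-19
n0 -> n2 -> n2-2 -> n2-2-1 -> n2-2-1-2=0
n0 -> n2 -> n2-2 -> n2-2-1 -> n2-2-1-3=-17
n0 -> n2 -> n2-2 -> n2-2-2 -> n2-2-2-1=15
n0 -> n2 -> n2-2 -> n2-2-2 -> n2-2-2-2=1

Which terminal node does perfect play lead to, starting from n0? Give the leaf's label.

n1-1-1 (Uma): max(-19, 9, 8) = 9
n1-1-2 (Uma): max(16, 5) = 16
n1-1 (Eve): min(9, 16) = 9
n1-2-1 (Uma): max(2, -16) = 2
n1-2-2 (Uma): max(-6, 12, -13) = 12
n1-2 (Eve): min(2, 12) = 2
n1 (Uma): max(9, 2) = 9
n2-1-1 (Uma): max(-7, -18, -5, -17) = -5
n2-1-2 (Uma): max(-13, 8) = 8
n2-1-3 (Uma): max(-20, -11, -6, -8) = -6
n2-1-4 (Uma): max(-2, -5) = -2
n2-1 (Eve): min(-5, 8, -6, -2) = -6
n2-2-1 (Uma): max(-19, 0, -17) = 0
n2-2-2 (Uma): max(15, 1) = 15
n2-2 (Eve): min(0, 15) = 0
n2 (Uma): max(-6, 0) = 0
n0 (Eve): min(9, 0) = 0
At n0, Eve picks n2 (lowest: 0).
At n2, Uma picks n2-2 (highest: 0).
At n2-2, Eve picks n2-2-1 (lowest: 0).
At n2-2-1, Uma picks n2-2-1-2 (highest: 0).
Terminal value 0.

n2-2-1-2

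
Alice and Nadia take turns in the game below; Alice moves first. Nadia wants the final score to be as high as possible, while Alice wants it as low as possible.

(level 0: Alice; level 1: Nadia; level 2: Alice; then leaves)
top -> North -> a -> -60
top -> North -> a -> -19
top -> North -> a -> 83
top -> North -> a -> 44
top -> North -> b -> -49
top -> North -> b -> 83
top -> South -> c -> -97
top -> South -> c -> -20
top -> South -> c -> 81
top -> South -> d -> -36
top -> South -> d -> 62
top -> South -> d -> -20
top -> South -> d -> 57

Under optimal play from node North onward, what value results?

-49

a (Alice): min(-60, -19, 83, 44) = -60
b (Alice): min(-49, 83) = -49
North (Nadia): max(-60, -49) = -49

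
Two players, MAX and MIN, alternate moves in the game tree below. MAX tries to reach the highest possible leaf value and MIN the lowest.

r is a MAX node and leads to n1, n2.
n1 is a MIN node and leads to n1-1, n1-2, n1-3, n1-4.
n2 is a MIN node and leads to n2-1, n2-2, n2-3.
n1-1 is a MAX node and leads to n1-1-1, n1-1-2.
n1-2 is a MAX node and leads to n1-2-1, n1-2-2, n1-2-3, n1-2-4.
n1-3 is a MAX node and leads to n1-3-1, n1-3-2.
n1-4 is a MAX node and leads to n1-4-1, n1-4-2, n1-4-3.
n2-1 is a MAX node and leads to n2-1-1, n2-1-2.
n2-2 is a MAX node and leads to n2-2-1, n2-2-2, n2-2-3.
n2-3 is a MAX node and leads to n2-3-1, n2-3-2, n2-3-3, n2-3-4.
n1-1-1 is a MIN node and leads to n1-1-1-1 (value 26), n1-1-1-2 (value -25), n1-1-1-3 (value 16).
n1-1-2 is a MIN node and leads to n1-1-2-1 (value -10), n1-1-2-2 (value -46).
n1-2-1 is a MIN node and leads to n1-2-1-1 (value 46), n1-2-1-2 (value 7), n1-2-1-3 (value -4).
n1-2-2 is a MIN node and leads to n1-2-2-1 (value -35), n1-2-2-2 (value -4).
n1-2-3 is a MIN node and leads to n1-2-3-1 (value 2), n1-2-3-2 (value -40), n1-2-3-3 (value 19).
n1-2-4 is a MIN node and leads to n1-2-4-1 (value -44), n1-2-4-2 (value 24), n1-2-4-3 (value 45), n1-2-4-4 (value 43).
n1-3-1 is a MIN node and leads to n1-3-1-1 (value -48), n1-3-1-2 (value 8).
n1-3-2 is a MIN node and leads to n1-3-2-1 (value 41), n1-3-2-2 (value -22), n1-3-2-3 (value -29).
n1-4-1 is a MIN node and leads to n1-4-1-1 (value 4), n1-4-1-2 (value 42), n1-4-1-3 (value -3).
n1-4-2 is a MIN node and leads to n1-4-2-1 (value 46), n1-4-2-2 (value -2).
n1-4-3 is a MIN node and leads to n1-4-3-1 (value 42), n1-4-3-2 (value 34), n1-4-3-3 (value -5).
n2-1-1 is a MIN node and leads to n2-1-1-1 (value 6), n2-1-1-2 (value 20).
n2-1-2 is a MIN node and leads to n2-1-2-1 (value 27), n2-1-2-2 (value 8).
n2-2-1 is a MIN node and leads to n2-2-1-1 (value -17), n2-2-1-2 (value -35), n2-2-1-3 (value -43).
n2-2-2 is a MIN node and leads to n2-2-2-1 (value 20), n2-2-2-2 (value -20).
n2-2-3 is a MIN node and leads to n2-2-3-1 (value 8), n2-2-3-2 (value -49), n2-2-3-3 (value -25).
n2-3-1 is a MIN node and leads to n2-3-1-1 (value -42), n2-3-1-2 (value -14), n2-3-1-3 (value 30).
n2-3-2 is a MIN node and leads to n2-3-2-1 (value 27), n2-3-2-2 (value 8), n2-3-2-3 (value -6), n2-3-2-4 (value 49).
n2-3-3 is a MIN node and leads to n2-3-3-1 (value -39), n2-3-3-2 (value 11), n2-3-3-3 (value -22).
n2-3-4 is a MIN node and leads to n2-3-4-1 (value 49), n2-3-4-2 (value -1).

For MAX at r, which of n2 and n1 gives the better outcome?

n2

n2-1-1 (MIN): min(6, 20) = 6
n2-1-2 (MIN): min(27, 8) = 8
n2-1 (MAX): max(6, 8) = 8
n2-2-1 (MIN): min(-17, -35, -43) = -43
n2-2-2 (MIN): min(20, -20) = -20
n2-2-3 (MIN): min(8, -49, -25) = -49
n2-2 (MAX): max(-43, -20, -49) = -20
n2-3-1 (MIN): min(-42, -14, 30) = -42
n2-3-2 (MIN): min(27, 8, -6, 49) = -6
n2-3-3 (MIN): min(-39, 11, -22) = -39
n2-3-4 (MIN): min(49, -1) = -1
n2-3 (MAX): max(-42, -6, -39, -1) = -1
n2 (MIN): min(8, -20, -1) = -20
n1-1-1 (MIN): min(26, -25, 16) = -25
n1-1-2 (MIN): min(-10, -46) = -46
n1-1 (MAX): max(-25, -46) = -25
n1-2-1 (MIN): min(46, 7, -4) = -4
n1-2-2 (MIN): min(-35, -4) = -35
n1-2-3 (MIN): min(2, -40, 19) = -40
n1-2-4 (MIN): min(-44, 24, 45, 43) = -44
n1-2 (MAX): max(-4, -35, -40, -44) = -4
n1-3-1 (MIN): min(-48, 8) = -48
n1-3-2 (MIN): min(41, -22, -29) = -29
n1-3 (MAX): max(-48, -29) = -29
n1-4-1 (MIN): min(4, 42, -3) = -3
n1-4-2 (MIN): min(46, -2) = -2
n1-4-3 (MIN): min(42, 34, -5) = -5
n1-4 (MAX): max(-3, -2, -5) = -2
n1 (MIN): min(-25, -4, -29, -2) = -29
MAX prefers the higher value; n2=-20, n1=-29. n2 is better since -20 > -29.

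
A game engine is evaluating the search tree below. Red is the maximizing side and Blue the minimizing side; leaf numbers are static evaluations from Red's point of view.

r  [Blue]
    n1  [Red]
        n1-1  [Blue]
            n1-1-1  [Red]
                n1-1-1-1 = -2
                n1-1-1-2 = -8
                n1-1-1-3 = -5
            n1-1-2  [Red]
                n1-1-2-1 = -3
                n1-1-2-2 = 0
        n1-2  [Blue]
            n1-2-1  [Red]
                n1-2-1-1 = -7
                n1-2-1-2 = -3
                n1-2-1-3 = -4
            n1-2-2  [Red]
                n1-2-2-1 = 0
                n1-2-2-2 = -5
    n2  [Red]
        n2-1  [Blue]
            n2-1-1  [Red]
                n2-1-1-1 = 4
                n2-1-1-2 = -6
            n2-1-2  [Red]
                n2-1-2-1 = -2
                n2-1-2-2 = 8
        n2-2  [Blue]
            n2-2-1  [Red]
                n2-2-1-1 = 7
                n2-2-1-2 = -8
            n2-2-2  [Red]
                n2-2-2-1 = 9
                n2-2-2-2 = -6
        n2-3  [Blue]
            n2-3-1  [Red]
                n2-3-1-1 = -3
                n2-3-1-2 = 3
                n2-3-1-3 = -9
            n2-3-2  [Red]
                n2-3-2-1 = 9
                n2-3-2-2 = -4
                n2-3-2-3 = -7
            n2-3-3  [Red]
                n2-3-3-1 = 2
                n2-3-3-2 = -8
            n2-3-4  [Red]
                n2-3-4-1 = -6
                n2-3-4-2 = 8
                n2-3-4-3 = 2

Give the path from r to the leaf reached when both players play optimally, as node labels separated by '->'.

r -> n1 -> n1-1 -> n1-1-1 -> n1-1-1-1

n1-1-1 (Red): max(-2, -8, -5) = -2
n1-1-2 (Red): max(-3, 0) = 0
n1-1 (Blue): min(-2, 0) = -2
n1-2-1 (Red): max(-7, -3, -4) = -3
n1-2-2 (Red): max(0, -5) = 0
n1-2 (Blue): min(-3, 0) = -3
n1 (Red): max(-2, -3) = -2
n2-1-1 (Red): max(4, -6) = 4
n2-1-2 (Red): max(-2, 8) = 8
n2-1 (Blue): min(4, 8) = 4
n2-2-1 (Red): max(7, -8) = 7
n2-2-2 (Red): max(9, -6) = 9
n2-2 (Blue): min(7, 9) = 7
n2-3-1 (Red): max(-3, 3, -9) = 3
n2-3-2 (Red): max(9, -4, -7) = 9
n2-3-3 (Red): max(2, -8) = 2
n2-3-4 (Red): max(-6, 8, 2) = 8
n2-3 (Blue): min(3, 9, 2, 8) = 2
n2 (Red): max(4, 7, 2) = 7
r (Blue): min(-2, 7) = -2
At r, Blue picks n1 (lowest: -2).
At n1, Red picks n1-1 (highest: -2).
At n1-1, Blue picks n1-1-1 (lowest: -2).
At n1-1-1, Red picks n1-1-1-1 (highest: -2).
Terminal value -2.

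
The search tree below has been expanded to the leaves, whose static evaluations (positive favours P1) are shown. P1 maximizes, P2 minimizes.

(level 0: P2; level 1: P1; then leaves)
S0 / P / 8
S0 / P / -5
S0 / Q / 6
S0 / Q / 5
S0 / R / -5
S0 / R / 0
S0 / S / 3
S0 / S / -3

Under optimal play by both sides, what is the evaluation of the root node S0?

P (P1): max(8, -5) = 8
Q (P1): max(6, 5) = 6
R (P1): max(-5, 0) = 0
S (P1): max(3, -3) = 3
S0 (P2): min(8, 6, 0, 3) = 0

0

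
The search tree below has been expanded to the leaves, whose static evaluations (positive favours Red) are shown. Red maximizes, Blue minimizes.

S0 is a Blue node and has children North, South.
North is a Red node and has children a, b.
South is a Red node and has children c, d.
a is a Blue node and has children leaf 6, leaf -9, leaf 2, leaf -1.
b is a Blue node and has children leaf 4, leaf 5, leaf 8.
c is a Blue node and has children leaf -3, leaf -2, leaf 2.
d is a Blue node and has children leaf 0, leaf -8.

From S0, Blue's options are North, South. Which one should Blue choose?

South

a (Blue): min(6, -9, 2, -1) = -9
b (Blue): min(4, 5, 8) = 4
North (Red): max(-9, 4) = 4
c (Blue): min(-3, -2, 2) = -3
d (Blue): min(0, -8) = -8
South (Red): max(-3, -8) = -3
S0 (Blue): min(4, -3) = -3
Blue at S0 wants the lowest of {North=4, South=-3}, so chooses South.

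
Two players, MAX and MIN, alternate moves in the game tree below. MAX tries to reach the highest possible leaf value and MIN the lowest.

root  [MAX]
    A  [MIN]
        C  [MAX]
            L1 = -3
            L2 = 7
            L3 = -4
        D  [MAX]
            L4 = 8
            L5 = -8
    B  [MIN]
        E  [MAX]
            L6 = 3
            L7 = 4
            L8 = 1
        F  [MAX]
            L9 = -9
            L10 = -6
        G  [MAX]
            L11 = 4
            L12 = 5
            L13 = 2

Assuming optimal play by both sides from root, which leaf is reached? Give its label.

C (MAX): max(-3, 7, -4) = 7
D (MAX): max(8, -8) = 8
A (MIN): min(7, 8) = 7
E (MAX): max(3, 4, 1) = 4
F (MAX): max(-9, -6) = -6
G (MAX): max(4, 5, 2) = 5
B (MIN): min(4, -6, 5) = -6
root (MAX): max(7, -6) = 7
At root, MAX picks A (highest: 7).
At A, MIN picks C (lowest: 7).
At C, MAX picks L2 (highest: 7).
Terminal value 7.

L2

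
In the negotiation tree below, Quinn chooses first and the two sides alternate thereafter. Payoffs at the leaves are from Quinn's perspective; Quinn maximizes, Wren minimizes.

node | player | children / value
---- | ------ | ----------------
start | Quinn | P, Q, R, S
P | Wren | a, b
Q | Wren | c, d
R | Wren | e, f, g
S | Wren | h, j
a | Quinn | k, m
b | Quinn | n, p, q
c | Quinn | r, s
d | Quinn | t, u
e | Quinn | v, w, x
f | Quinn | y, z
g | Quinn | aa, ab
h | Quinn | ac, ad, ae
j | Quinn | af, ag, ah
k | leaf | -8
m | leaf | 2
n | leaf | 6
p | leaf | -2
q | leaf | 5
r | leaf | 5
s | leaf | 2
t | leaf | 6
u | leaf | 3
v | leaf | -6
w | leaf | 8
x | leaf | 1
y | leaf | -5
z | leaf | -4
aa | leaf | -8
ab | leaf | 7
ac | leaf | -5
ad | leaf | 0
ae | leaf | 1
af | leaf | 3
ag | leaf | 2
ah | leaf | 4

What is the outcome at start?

5

a (Quinn): max(-8, 2) = 2
b (Quinn): max(6, -2, 5) = 6
P (Wren): min(2, 6) = 2
c (Quinn): max(5, 2) = 5
d (Quinn): max(6, 3) = 6
Q (Wren): min(5, 6) = 5
e (Quinn): max(-6, 8, 1) = 8
f (Quinn): max(-5, -4) = -4
g (Quinn): max(-8, 7) = 7
R (Wren): min(8, -4, 7) = -4
h (Quinn): max(-5, 0, 1) = 1
j (Quinn): max(3, 2, 4) = 4
S (Wren): min(1, 4) = 1
start (Quinn): max(2, 5, -4, 1) = 5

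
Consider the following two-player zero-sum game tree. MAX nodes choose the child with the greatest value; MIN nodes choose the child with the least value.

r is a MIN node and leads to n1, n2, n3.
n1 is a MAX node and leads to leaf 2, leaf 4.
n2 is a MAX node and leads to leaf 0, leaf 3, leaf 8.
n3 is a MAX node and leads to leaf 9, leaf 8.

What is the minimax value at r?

4

n1 (MAX): max(2, 4) = 4
n2 (MAX): max(0, 3, 8) = 8
n3 (MAX): max(9, 8) = 9
r (MIN): min(4, 8, 9) = 4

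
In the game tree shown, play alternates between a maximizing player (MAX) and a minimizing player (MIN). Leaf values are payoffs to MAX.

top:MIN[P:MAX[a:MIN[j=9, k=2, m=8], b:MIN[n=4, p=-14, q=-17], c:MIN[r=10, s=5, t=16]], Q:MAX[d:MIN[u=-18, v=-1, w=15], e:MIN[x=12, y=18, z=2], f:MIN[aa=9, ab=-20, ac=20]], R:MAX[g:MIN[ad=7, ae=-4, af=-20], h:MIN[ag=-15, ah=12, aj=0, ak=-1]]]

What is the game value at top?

-15

a (MIN): min(9, 2, 8) = 2
b (MIN): min(4, -14, -17) = -17
c (MIN): min(10, 5, 16) = 5
P (MAX): max(2, -17, 5) = 5
d (MIN): min(-18, -1, 15) = -18
e (MIN): min(12, 18, 2) = 2
f (MIN): min(9, -20, 20) = -20
Q (MAX): max(-18, 2, -20) = 2
g (MIN): min(7, -4, -20) = -20
h (MIN): min(-15, 12, 0, -1) = -15
R (MAX): max(-20, -15) = -15
top (MIN): min(5, 2, -15) = -15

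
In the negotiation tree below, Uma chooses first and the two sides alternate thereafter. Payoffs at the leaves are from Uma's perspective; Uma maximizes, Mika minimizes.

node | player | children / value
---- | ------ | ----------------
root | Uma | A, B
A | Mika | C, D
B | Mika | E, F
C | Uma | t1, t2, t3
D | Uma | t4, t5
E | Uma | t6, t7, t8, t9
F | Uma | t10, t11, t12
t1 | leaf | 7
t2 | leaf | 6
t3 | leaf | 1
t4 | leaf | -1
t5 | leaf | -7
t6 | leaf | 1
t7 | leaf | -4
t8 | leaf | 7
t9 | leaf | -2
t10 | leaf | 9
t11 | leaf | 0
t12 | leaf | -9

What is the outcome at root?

7

C (Uma): max(7, 6, 1) = 7
D (Uma): max(-1, -7) = -1
A (Mika): min(7, -1) = -1
E (Uma): max(1, -4, 7, -2) = 7
F (Uma): max(9, 0, -9) = 9
B (Mika): min(7, 9) = 7
root (Uma): max(-1, 7) = 7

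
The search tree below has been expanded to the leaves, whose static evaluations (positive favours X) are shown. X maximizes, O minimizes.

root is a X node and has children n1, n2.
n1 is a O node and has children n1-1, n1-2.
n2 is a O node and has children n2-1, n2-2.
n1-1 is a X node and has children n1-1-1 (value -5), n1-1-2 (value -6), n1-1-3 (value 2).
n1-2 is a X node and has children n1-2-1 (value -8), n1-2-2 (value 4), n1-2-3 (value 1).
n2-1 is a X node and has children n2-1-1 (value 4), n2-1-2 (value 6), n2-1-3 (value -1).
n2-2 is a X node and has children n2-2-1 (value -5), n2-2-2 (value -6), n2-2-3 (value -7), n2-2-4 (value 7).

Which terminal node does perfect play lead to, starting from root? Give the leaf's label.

n2-1-2

n1-1 (X): max(-5, -6, 2) = 2
n1-2 (X): max(-8, 4, 1) = 4
n1 (O): min(2, 4) = 2
n2-1 (X): max(4, 6, -1) = 6
n2-2 (X): max(-5, -6, -7, 7) = 7
n2 (O): min(6, 7) = 6
root (X): max(2, 6) = 6
At root, X picks n2 (highest: 6).
At n2, O picks n2-1 (lowest: 6).
At n2-1, X picks n2-1-2 (highest: 6).
Terminal value 6.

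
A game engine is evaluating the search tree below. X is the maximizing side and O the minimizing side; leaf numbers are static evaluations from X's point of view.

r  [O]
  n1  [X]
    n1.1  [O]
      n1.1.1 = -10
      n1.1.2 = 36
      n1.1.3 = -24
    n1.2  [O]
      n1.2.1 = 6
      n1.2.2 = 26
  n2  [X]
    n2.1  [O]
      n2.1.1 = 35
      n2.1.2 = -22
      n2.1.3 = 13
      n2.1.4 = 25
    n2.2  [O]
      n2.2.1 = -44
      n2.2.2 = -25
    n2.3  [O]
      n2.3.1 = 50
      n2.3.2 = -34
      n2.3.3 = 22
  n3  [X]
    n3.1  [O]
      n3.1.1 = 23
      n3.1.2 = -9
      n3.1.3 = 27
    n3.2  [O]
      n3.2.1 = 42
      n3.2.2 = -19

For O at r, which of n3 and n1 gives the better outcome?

n3.1 (O): min(23, -9, 27) = -9
n3.2 (O): min(42, -19) = -19
n3 (X): max(-9, -19) = -9
n1.1 (O): min(-10, 36, -24) = -24
n1.2 (O): min(6, 26) = 6
n1 (X): max(-24, 6) = 6
O prefers the lower value; n3=-9, n1=6. n3 is better since -9 < 6.

n3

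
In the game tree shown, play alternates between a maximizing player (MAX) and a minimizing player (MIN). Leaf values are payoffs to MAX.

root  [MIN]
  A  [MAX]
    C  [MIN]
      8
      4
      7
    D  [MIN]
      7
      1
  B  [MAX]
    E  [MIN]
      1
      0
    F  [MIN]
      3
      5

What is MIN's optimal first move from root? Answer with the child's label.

B

C (MIN): min(8, 4, 7) = 4
D (MIN): min(7, 1) = 1
A (MAX): max(4, 1) = 4
E (MIN): min(1, 0) = 0
F (MIN): min(3, 5) = 3
B (MAX): max(0, 3) = 3
root (MIN): min(4, 3) = 3
MIN at root wants the lowest of {A=4, B=3}, so chooses B.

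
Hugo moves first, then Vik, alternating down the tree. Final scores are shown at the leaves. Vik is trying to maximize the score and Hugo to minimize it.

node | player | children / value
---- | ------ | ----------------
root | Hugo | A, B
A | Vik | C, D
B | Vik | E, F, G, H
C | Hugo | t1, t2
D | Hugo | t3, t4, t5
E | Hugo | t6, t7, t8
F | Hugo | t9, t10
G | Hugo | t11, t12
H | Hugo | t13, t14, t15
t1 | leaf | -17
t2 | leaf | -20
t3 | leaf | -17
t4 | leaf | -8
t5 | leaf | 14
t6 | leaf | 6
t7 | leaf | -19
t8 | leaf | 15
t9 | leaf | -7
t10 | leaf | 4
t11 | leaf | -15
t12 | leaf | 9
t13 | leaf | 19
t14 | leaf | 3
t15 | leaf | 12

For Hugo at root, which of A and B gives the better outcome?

C (Hugo): min(-17, -20) = -20
D (Hugo): min(-17, -8, 14) = -17
A (Vik): max(-20, -17) = -17
E (Hugo): min(6, -19, 15) = -19
F (Hugo): min(-7, 4) = -7
G (Hugo): min(-15, 9) = -15
H (Hugo): min(19, 3, 12) = 3
B (Vik): max(-19, -7, -15, 3) = 3
Hugo prefers the lower value; A=-17, B=3. A is better since -17 < 3.

A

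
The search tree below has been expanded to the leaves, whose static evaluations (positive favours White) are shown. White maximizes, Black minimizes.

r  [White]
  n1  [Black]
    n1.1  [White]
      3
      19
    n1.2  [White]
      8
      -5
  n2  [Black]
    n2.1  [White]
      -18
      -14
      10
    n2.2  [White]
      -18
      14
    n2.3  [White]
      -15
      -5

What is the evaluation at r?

n1.1 (White): max(3, 19) = 19
n1.2 (White): max(8, -5) = 8
n1 (Black): min(19, 8) = 8
n2.1 (White): max(-18, -14, 10) = 10
n2.2 (White): max(-18, 14) = 14
n2.3 (White): max(-15, -5) = -5
n2 (Black): min(10, 14, -5) = -5
r (White): max(8, -5) = 8

8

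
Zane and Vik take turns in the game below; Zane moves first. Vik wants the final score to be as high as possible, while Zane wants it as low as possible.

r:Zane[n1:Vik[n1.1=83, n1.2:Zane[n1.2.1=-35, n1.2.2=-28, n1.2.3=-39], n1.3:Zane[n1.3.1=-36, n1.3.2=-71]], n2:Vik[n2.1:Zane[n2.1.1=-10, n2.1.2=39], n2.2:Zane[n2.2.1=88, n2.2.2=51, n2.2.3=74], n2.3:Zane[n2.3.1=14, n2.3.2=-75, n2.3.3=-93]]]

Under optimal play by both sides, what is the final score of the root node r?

n1.2 (Zane): min(-35, -28, -39) = -39
n1.3 (Zane): min(-36, -71) = -71
n1 (Vik): max(83, -39, -71) = 83
n2.1 (Zane): min(-10, 39) = -10
n2.2 (Zane): min(88, 51, 74) = 51
n2.3 (Zane): min(14, -75, -93) = -93
n2 (Vik): max(-10, 51, -93) = 51
r (Zane): min(83, 51) = 51

51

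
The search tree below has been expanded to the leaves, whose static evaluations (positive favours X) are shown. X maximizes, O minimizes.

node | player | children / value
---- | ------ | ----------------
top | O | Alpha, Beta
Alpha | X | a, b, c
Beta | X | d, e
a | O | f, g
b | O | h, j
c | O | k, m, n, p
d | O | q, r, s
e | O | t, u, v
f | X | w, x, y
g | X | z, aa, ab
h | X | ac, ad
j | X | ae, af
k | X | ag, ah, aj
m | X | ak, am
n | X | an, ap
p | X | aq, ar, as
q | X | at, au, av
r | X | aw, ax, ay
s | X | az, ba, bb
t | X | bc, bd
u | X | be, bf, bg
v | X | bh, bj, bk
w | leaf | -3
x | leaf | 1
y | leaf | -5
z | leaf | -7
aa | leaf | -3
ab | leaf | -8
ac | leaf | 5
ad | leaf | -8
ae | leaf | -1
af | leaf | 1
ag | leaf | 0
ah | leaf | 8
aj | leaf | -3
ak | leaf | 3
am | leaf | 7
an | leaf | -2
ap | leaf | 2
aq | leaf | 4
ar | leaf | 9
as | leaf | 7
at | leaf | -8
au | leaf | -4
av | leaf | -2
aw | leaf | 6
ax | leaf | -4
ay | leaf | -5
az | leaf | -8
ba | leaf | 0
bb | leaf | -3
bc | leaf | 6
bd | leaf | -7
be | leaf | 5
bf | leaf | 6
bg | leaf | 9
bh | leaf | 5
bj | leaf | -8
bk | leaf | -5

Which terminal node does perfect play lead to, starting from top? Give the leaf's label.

f (X): max(-3, 1, -5) = 1
g (X): max(-7, -3, -8) = -3
a (O): min(1, -3) = -3
h (X): max(5, -8) = 5
j (X): max(-1, 1) = 1
b (O): min(5, 1) = 1
k (X): max(0, 8, -3) = 8
m (X): max(3, 7) = 7
n (X): max(-2, 2) = 2
p (X): max(4, 9, 7) = 9
c (O): min(8, 7, 2, 9) = 2
Alpha (X): max(-3, 1, 2) = 2
q (X): max(-8, -4, -2) = -2
r (X): max(6, -4, -5) = 6
s (X): max(-8, 0, -3) = 0
d (O): min(-2, 6, 0) = -2
t (X): max(6, -7) = 6
u (X): max(5, 6, 9) = 9
v (X): max(5, -8, -5) = 5
e (O): min(6, 9, 5) = 5
Beta (X): max(-2, 5) = 5
top (O): min(2, 5) = 2
At top, O picks Alpha (lowest: 2).
At Alpha, X picks c (highest: 2).
At c, O picks n (lowest: 2).
At n, X picks ap (highest: 2).
Terminal value 2.

ap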